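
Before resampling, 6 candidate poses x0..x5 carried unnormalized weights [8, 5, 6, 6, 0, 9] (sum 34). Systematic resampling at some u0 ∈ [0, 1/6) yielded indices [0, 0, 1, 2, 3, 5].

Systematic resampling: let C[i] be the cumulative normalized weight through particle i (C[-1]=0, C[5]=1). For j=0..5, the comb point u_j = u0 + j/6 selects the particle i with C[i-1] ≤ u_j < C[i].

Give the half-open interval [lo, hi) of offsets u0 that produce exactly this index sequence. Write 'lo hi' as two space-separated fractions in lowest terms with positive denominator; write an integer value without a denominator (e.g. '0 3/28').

C = [4/17, 13/34, 19/34, 25/34, 25/34, 1]
j=0 picked index 0: u0 ∈ [0, 4/17)
j=1 picked index 0: u0 ∈ [-1/6, 7/102)
j=2 picked index 1: u0 ∈ [-5/51, 5/102)
j=3 picked index 2: u0 ∈ [-2/17, 1/17)
j=4 picked index 3: u0 ∈ [-11/102, 7/102)
j=5 picked index 5: u0 ∈ [-5/51, 1/6)
intersection: [0, 5/102)

0 5/102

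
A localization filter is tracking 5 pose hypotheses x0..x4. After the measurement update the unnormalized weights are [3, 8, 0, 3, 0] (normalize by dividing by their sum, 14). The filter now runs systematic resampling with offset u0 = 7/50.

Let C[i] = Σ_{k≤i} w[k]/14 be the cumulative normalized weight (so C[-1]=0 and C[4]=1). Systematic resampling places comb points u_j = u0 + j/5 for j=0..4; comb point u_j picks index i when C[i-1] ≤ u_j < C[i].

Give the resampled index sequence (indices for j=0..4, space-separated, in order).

C = [3/14, 11/14, 11/14, 1, 1]
j=0: u_0=7/50 ∈ [0, 3/14) → index 0
j=1: u_1=17/50 ∈ [3/14, 11/14) → index 1
j=2: u_2=27/50 ∈ [3/14, 11/14) → index 1
j=3: u_3=37/50 ∈ [3/14, 11/14) → index 1
j=4: u_4=47/50 ∈ [11/14, 1) → index 3

0 1 1 1 3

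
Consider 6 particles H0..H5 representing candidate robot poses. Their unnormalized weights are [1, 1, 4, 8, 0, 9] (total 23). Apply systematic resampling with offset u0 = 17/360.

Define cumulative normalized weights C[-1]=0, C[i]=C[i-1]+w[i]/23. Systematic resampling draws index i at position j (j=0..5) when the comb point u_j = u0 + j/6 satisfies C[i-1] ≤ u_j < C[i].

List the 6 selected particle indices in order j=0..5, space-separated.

1 2 3 3 5 5

C = [1/23, 2/23, 6/23, 14/23, 14/23, 1]
j=0: u_0=17/360 ∈ [1/23, 2/23) → index 1
j=1: u_1=77/360 ∈ [2/23, 6/23) → index 2
j=2: u_2=137/360 ∈ [6/23, 14/23) → index 3
j=3: u_3=197/360 ∈ [6/23, 14/23) → index 3
j=4: u_4=257/360 ∈ [14/23, 1) → index 5
j=5: u_5=317/360 ∈ [14/23, 1) → index 5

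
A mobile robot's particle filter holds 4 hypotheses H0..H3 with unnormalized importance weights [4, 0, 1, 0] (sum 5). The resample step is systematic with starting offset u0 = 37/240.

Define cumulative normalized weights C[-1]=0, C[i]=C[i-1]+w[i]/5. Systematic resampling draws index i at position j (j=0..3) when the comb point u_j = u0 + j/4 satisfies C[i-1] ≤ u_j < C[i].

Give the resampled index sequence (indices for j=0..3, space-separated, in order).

0 0 0 2

C = [4/5, 4/5, 1, 1]
j=0: u_0=37/240 ∈ [0, 4/5) → index 0
j=1: u_1=97/240 ∈ [0, 4/5) → index 0
j=2: u_2=157/240 ∈ [0, 4/5) → index 0
j=3: u_3=217/240 ∈ [4/5, 1) → index 2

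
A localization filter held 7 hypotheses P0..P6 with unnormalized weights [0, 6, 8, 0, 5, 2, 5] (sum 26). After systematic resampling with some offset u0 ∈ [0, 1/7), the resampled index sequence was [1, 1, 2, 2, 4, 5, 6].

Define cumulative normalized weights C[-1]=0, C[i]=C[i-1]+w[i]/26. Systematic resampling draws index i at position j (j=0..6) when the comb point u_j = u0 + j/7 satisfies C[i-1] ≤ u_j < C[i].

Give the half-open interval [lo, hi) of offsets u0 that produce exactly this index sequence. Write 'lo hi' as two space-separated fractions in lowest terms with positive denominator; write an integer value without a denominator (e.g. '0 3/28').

3/182 8/91

C = [0, 3/13, 7/13, 7/13, 19/26, 21/26, 1]
j=0 picked index 1: u0 ∈ [0, 3/13)
j=1 picked index 1: u0 ∈ [-1/7, 8/91)
j=2 picked index 2: u0 ∈ [-5/91, 23/91)
j=3 picked index 2: u0 ∈ [-18/91, 10/91)
j=4 picked index 4: u0 ∈ [-3/91, 29/182)
j=5 picked index 5: u0 ∈ [3/182, 17/182)
j=6 picked index 6: u0 ∈ [-9/182, 1/7)
intersection: [3/182, 8/91)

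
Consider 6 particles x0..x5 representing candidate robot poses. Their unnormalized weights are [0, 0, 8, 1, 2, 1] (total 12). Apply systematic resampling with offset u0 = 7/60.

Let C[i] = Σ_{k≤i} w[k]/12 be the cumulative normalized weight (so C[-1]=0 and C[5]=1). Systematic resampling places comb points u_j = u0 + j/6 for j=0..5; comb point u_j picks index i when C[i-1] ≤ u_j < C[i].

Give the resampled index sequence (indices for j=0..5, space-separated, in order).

2 2 2 2 4 5

C = [0, 0, 2/3, 3/4, 11/12, 1]
j=0: u_0=7/60 ∈ [0, 2/3) → index 2
j=1: u_1=17/60 ∈ [0, 2/3) → index 2
j=2: u_2=9/20 ∈ [0, 2/3) → index 2
j=3: u_3=37/60 ∈ [0, 2/3) → index 2
j=4: u_4=47/60 ∈ [3/4, 11/12) → index 4
j=5: u_5=19/20 ∈ [11/12, 1) → index 5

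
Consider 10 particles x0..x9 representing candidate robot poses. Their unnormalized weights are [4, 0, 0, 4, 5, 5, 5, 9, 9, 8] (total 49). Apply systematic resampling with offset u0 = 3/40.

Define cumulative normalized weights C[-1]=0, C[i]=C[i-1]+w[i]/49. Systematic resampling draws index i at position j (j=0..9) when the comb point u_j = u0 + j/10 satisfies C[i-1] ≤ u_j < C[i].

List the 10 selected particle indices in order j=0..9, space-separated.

C = [4/49, 4/49, 4/49, 8/49, 13/49, 18/49, 23/49, 32/49, 41/49, 1]
j=0: u_0=3/40 ∈ [0, 4/49) → index 0
j=1: u_1=7/40 ∈ [8/49, 13/49) → index 4
j=2: u_2=11/40 ∈ [13/49, 18/49) → index 5
j=3: u_3=3/8 ∈ [18/49, 23/49) → index 6
j=4: u_4=19/40 ∈ [23/49, 32/49) → index 7
j=5: u_5=23/40 ∈ [23/49, 32/49) → index 7
j=6: u_6=27/40 ∈ [32/49, 41/49) → index 8
j=7: u_7=31/40 ∈ [32/49, 41/49) → index 8
j=8: u_8=7/8 ∈ [41/49, 1) → index 9
j=9: u_9=39/40 ∈ [41/49, 1) → index 9

0 4 5 6 7 7 8 8 9 9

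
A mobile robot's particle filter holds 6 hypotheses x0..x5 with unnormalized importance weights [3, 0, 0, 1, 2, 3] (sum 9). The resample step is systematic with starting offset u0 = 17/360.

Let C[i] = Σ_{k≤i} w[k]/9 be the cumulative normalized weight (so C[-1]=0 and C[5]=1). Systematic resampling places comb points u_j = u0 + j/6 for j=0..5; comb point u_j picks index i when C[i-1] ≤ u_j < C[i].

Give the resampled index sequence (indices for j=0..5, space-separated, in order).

0 0 3 4 5 5

C = [1/3, 1/3, 1/3, 4/9, 2/3, 1]
j=0: u_0=17/360 ∈ [0, 1/3) → index 0
j=1: u_1=77/360 ∈ [0, 1/3) → index 0
j=2: u_2=137/360 ∈ [1/3, 4/9) → index 3
j=3: u_3=197/360 ∈ [4/9, 2/3) → index 4
j=4: u_4=257/360 ∈ [2/3, 1) → index 5
j=5: u_5=317/360 ∈ [2/3, 1) → index 5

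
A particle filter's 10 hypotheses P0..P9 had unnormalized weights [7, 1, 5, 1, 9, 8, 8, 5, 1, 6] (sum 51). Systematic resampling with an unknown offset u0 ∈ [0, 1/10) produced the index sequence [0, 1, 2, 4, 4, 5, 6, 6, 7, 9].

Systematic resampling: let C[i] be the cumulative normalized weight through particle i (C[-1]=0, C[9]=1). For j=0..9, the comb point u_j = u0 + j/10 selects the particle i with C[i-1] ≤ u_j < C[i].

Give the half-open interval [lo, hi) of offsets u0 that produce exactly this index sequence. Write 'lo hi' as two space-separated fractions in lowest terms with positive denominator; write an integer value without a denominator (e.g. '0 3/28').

C = [7/51, 8/51, 13/51, 14/51, 23/51, 31/51, 13/17, 44/51, 15/17, 1]
j=0 picked index 0: u0 ∈ [0, 7/51)
j=1 picked index 1: u0 ∈ [19/510, 29/510)
j=2 picked index 2: u0 ∈ [-11/255, 14/255)
j=3 picked index 4: u0 ∈ [-13/510, 77/510)
j=4 picked index 4: u0 ∈ [-32/255, 13/255)
j=5 picked index 5: u0 ∈ [-5/102, 11/102)
j=6 picked index 6: u0 ∈ [2/255, 14/85)
j=7 picked index 6: u0 ∈ [-47/510, 11/170)
j=8 picked index 7: u0 ∈ [-3/85, 16/255)
j=9 picked index 9: u0 ∈ [-3/170, 1/10)
intersection: [19/510, 13/255)

19/510 13/255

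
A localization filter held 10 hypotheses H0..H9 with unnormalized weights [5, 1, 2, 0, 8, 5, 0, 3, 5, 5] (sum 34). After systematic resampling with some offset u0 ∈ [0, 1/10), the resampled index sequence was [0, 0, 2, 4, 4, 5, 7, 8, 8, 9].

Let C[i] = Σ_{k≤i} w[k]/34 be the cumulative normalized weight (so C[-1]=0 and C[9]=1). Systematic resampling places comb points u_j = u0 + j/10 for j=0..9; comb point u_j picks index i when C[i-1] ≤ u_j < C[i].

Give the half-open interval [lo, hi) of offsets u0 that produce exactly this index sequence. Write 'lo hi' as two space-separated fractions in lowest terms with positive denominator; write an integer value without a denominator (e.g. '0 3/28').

3/170 3/85

C = [5/34, 3/17, 4/17, 4/17, 8/17, 21/34, 21/34, 12/17, 29/34, 1]
j=0 picked index 0: u0 ∈ [0, 5/34)
j=1 picked index 0: u0 ∈ [-1/10, 4/85)
j=2 picked index 2: u0 ∈ [-2/85, 3/85)
j=3 picked index 4: u0 ∈ [-11/170, 29/170)
j=4 picked index 4: u0 ∈ [-14/85, 6/85)
j=5 picked index 5: u0 ∈ [-1/34, 2/17)
j=6 picked index 7: u0 ∈ [3/170, 9/85)
j=7 picked index 8: u0 ∈ [1/170, 13/85)
j=8 picked index 8: u0 ∈ [-8/85, 9/170)
j=9 picked index 9: u0 ∈ [-4/85, 1/10)
intersection: [3/170, 3/85)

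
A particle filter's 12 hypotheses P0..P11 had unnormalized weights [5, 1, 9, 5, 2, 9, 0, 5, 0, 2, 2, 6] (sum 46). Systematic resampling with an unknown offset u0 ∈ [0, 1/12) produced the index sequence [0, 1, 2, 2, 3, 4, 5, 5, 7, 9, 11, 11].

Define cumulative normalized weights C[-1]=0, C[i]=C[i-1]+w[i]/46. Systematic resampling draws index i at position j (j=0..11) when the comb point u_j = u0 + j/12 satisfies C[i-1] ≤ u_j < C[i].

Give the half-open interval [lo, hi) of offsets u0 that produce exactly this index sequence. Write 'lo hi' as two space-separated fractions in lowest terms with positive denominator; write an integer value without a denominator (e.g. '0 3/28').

5/138 13/276

C = [5/46, 3/23, 15/46, 10/23, 11/23, 31/46, 31/46, 18/23, 18/23, 19/23, 20/23, 1]
j=0 picked index 0: u0 ∈ [0, 5/46)
j=1 picked index 1: u0 ∈ [7/276, 13/276)
j=2 picked index 2: u0 ∈ [-5/138, 11/69)
j=3 picked index 2: u0 ∈ [-11/92, 7/92)
j=4 picked index 3: u0 ∈ [-1/138, 7/69)
j=5 picked index 4: u0 ∈ [5/276, 17/276)
j=6 picked index 5: u0 ∈ [-1/46, 4/23)
j=7 picked index 5: u0 ∈ [-29/276, 25/276)
j=8 picked index 7: u0 ∈ [1/138, 8/69)
j=9 picked index 9: u0 ∈ [3/92, 7/92)
j=10 picked index 11: u0 ∈ [5/138, 1/6)
j=11 picked index 11: u0 ∈ [-13/276, 1/12)
intersection: [5/138, 13/276)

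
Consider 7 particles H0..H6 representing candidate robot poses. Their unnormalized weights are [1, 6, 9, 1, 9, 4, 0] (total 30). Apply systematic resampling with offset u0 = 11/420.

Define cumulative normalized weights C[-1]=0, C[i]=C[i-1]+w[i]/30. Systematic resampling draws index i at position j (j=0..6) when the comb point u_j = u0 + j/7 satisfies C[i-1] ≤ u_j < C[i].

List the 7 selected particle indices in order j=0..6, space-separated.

0 1 2 2 4 4 5

C = [1/30, 7/30, 8/15, 17/30, 13/15, 1, 1]
j=0: u_0=11/420 ∈ [0, 1/30) → index 0
j=1: u_1=71/420 ∈ [1/30, 7/30) → index 1
j=2: u_2=131/420 ∈ [7/30, 8/15) → index 2
j=3: u_3=191/420 ∈ [7/30, 8/15) → index 2
j=4: u_4=251/420 ∈ [17/30, 13/15) → index 4
j=5: u_5=311/420 ∈ [17/30, 13/15) → index 4
j=6: u_6=53/60 ∈ [13/15, 1) → index 5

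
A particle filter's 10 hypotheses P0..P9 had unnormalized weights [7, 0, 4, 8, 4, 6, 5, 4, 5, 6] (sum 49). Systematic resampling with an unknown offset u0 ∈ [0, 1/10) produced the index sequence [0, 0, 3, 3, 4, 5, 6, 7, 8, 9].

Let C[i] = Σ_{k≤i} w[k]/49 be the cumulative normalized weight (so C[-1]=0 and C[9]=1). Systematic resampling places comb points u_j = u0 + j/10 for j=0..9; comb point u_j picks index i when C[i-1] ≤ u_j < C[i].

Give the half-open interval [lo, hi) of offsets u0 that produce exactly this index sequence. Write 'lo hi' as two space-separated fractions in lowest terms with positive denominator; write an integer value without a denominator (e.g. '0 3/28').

C = [1/7, 1/7, 11/49, 19/49, 23/49, 29/49, 34/49, 38/49, 43/49, 1]
j=0 picked index 0: u0 ∈ [0, 1/7)
j=1 picked index 0: u0 ∈ [-1/10, 3/70)
j=2 picked index 3: u0 ∈ [6/245, 46/245)
j=3 picked index 3: u0 ∈ [-37/490, 43/490)
j=4 picked index 4: u0 ∈ [-3/245, 17/245)
j=5 picked index 5: u0 ∈ [-3/98, 9/98)
j=6 picked index 6: u0 ∈ [-2/245, 23/245)
j=7 picked index 7: u0 ∈ [-3/490, 37/490)
j=8 picked index 8: u0 ∈ [-6/245, 19/245)
j=9 picked index 9: u0 ∈ [-11/490, 1/10)
intersection: [6/245, 3/70)

6/245 3/70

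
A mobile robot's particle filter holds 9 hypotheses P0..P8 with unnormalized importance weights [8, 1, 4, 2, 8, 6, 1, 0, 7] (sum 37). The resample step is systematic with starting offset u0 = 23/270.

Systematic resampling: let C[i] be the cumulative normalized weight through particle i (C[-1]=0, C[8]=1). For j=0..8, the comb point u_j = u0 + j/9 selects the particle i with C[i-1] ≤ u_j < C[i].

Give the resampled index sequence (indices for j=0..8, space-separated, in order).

0 0 2 4 4 5 5 8 8

C = [8/37, 9/37, 13/37, 15/37, 23/37, 29/37, 30/37, 30/37, 1]
j=0: u_0=23/270 ∈ [0, 8/37) → index 0
j=1: u_1=53/270 ∈ [0, 8/37) → index 0
j=2: u_2=83/270 ∈ [9/37, 13/37) → index 2
j=3: u_3=113/270 ∈ [15/37, 23/37) → index 4
j=4: u_4=143/270 ∈ [15/37, 23/37) → index 4
j=5: u_5=173/270 ∈ [23/37, 29/37) → index 5
j=6: u_6=203/270 ∈ [23/37, 29/37) → index 5
j=7: u_7=233/270 ∈ [30/37, 1) → index 8
j=8: u_8=263/270 ∈ [30/37, 1) → index 8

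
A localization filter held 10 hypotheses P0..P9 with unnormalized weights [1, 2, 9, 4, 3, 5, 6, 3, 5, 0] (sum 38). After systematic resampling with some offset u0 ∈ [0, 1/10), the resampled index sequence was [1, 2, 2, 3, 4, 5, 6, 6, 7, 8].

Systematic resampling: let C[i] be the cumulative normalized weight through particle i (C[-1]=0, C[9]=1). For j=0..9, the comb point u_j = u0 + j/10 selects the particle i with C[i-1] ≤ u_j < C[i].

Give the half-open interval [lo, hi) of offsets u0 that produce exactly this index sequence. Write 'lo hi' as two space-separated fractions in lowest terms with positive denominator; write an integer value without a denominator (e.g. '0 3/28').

C = [1/38, 3/38, 6/19, 8/19, 1/2, 12/19, 15/19, 33/38, 1, 1]
j=0 picked index 1: u0 ∈ [1/38, 3/38)
j=1 picked index 2: u0 ∈ [-2/95, 41/190)
j=2 picked index 2: u0 ∈ [-23/190, 11/95)
j=3 picked index 3: u0 ∈ [3/190, 23/190)
j=4 picked index 4: u0 ∈ [2/95, 1/10)
j=5 picked index 5: u0 ∈ [0, 5/38)
j=6 picked index 6: u0 ∈ [3/95, 18/95)
j=7 picked index 6: u0 ∈ [-13/190, 17/190)
j=8 picked index 7: u0 ∈ [-1/95, 13/190)
j=9 picked index 8: u0 ∈ [-3/95, 1/10)
intersection: [3/95, 13/190)

3/95 13/190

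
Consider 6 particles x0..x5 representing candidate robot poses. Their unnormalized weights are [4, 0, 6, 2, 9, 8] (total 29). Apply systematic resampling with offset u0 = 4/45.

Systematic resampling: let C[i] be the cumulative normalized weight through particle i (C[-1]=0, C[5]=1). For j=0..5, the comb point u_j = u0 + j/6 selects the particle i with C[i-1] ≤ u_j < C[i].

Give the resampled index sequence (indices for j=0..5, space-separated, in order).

0 2 4 4 5 5

C = [4/29, 4/29, 10/29, 12/29, 21/29, 1]
j=0: u_0=4/45 ∈ [0, 4/29) → index 0
j=1: u_1=23/90 ∈ [4/29, 10/29) → index 2
j=2: u_2=19/45 ∈ [12/29, 21/29) → index 4
j=3: u_3=53/90 ∈ [12/29, 21/29) → index 4
j=4: u_4=34/45 ∈ [21/29, 1) → index 5
j=5: u_5=83/90 ∈ [21/29, 1) → index 5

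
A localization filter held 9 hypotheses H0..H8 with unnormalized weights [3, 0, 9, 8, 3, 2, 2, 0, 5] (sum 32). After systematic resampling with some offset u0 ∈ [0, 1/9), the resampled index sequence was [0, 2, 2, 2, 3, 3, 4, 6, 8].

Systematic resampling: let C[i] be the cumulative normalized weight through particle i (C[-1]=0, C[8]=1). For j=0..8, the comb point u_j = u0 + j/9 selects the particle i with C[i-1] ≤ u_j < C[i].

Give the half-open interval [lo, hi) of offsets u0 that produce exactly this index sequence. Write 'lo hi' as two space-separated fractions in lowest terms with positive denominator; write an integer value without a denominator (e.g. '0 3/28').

1/288 1/24

C = [3/32, 3/32, 3/8, 5/8, 23/32, 25/32, 27/32, 27/32, 1]
j=0 picked index 0: u0 ∈ [0, 3/32)
j=1 picked index 2: u0 ∈ [-5/288, 19/72)
j=2 picked index 2: u0 ∈ [-37/288, 11/72)
j=3 picked index 2: u0 ∈ [-23/96, 1/24)
j=4 picked index 3: u0 ∈ [-5/72, 13/72)
j=5 picked index 3: u0 ∈ [-13/72, 5/72)
j=6 picked index 4: u0 ∈ [-1/24, 5/96)
j=7 picked index 6: u0 ∈ [1/288, 19/288)
j=8 picked index 8: u0 ∈ [-13/288, 1/9)
intersection: [1/288, 1/24)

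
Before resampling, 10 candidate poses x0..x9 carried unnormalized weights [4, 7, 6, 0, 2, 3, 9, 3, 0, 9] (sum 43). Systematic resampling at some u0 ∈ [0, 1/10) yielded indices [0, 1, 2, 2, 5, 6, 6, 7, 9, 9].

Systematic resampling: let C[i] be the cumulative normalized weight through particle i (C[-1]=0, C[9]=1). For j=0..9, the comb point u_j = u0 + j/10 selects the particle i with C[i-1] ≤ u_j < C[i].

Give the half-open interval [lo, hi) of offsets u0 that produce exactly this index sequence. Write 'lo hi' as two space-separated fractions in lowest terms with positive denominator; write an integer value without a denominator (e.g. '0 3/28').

C = [4/43, 11/43, 17/43, 17/43, 19/43, 22/43, 31/43, 34/43, 34/43, 1]
j=0 picked index 0: u0 ∈ [0, 4/43)
j=1 picked index 1: u0 ∈ [-3/430, 67/430)
j=2 picked index 2: u0 ∈ [12/215, 42/215)
j=3 picked index 2: u0 ∈ [-19/430, 41/430)
j=4 picked index 5: u0 ∈ [9/215, 24/215)
j=5 picked index 6: u0 ∈ [1/86, 19/86)
j=6 picked index 6: u0 ∈ [-19/215, 26/215)
j=7 picked index 7: u0 ∈ [9/430, 39/430)
j=8 picked index 9: u0 ∈ [-2/215, 1/5)
j=9 picked index 9: u0 ∈ [-47/430, 1/10)
intersection: [12/215, 39/430)

12/215 39/430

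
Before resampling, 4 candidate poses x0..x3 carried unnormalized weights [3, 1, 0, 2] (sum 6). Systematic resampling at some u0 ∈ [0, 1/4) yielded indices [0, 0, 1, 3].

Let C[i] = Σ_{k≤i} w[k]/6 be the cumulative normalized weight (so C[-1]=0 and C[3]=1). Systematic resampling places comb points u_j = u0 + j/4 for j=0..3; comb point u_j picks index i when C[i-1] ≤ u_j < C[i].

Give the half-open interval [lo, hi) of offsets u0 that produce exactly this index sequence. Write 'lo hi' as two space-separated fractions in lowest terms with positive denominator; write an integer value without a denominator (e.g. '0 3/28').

C = [1/2, 2/3, 2/3, 1]
j=0 picked index 0: u0 ∈ [0, 1/2)
j=1 picked index 0: u0 ∈ [-1/4, 1/4)
j=2 picked index 1: u0 ∈ [0, 1/6)
j=3 picked index 3: u0 ∈ [-1/12, 1/4)
intersection: [0, 1/6)

0 1/6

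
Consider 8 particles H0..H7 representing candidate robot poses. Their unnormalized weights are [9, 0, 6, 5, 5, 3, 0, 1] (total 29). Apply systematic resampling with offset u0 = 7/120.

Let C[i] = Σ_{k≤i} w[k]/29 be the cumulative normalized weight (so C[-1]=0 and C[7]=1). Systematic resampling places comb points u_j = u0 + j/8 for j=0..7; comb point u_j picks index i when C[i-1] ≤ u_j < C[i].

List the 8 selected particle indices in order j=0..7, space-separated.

C = [9/29, 9/29, 15/29, 20/29, 25/29, 28/29, 28/29, 1]
j=0: u_0=7/120 ∈ [0, 9/29) → index 0
j=1: u_1=11/60 ∈ [0, 9/29) → index 0
j=2: u_2=37/120 ∈ [0, 9/29) → index 0
j=3: u_3=13/30 ∈ [9/29, 15/29) → index 2
j=4: u_4=67/120 ∈ [15/29, 20/29) → index 3
j=5: u_5=41/60 ∈ [15/29, 20/29) → index 3
j=6: u_6=97/120 ∈ [20/29, 25/29) → index 4
j=7: u_7=14/15 ∈ [25/29, 28/29) → index 5

0 0 0 2 3 3 4 5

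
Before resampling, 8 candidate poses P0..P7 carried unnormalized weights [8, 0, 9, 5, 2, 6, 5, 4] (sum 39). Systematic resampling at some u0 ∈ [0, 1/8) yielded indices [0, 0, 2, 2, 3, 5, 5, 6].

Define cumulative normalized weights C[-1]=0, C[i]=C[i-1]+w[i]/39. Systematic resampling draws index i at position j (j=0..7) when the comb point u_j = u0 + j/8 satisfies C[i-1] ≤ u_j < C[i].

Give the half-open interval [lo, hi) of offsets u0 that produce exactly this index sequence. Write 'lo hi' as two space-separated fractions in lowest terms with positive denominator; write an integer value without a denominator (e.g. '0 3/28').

C = [8/39, 8/39, 17/39, 22/39, 8/13, 10/13, 35/39, 1]
j=0 picked index 0: u0 ∈ [0, 8/39)
j=1 picked index 0: u0 ∈ [-1/8, 25/312)
j=2 picked index 2: u0 ∈ [-7/156, 29/156)
j=3 picked index 2: u0 ∈ [-53/312, 19/312)
j=4 picked index 3: u0 ∈ [-5/78, 5/78)
j=5 picked index 5: u0 ∈ [-1/104, 15/104)
j=6 picked index 5: u0 ∈ [-7/52, 1/52)
j=7 picked index 6: u0 ∈ [-11/104, 7/312)
intersection: [0, 1/52)

0 1/52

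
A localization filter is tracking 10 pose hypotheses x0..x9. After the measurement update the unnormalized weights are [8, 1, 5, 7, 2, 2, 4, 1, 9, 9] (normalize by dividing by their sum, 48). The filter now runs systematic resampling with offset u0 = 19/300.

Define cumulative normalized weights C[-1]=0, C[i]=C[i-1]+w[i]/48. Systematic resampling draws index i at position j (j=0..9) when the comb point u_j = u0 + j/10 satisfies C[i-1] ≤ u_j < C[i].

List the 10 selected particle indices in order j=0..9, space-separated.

C = [1/6, 3/16, 7/24, 7/16, 23/48, 25/48, 29/48, 5/8, 13/16, 1]
j=0: u_0=19/300 ∈ [0, 1/6) → index 0
j=1: u_1=49/300 ∈ [0, 1/6) → index 0
j=2: u_2=79/300 ∈ [3/16, 7/24) → index 2
j=3: u_3=109/300 ∈ [7/24, 7/16) → index 3
j=4: u_4=139/300 ∈ [7/16, 23/48) → index 4
j=5: u_5=169/300 ∈ [25/48, 29/48) → index 6
j=6: u_6=199/300 ∈ [5/8, 13/16) → index 8
j=7: u_7=229/300 ∈ [5/8, 13/16) → index 8
j=8: u_8=259/300 ∈ [13/16, 1) → index 9
j=9: u_9=289/300 ∈ [13/16, 1) → index 9

0 0 2 3 4 6 8 8 9 9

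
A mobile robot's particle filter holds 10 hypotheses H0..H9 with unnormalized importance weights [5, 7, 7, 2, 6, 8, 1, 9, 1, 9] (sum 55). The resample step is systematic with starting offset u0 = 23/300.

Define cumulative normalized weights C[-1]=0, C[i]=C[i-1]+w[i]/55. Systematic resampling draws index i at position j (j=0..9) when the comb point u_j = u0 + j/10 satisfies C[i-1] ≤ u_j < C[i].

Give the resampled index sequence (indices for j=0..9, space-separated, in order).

0 1 2 3 4 5 7 7 9 9

C = [1/11, 12/55, 19/55, 21/55, 27/55, 7/11, 36/55, 9/11, 46/55, 1]
j=0: u_0=23/300 ∈ [0, 1/11) → index 0
j=1: u_1=53/300 ∈ [1/11, 12/55) → index 1
j=2: u_2=83/300 ∈ [12/55, 19/55) → index 2
j=3: u_3=113/300 ∈ [19/55, 21/55) → index 3
j=4: u_4=143/300 ∈ [21/55, 27/55) → index 4
j=5: u_5=173/300 ∈ [27/55, 7/11) → index 5
j=6: u_6=203/300 ∈ [36/55, 9/11) → index 7
j=7: u_7=233/300 ∈ [36/55, 9/11) → index 7
j=8: u_8=263/300 ∈ [46/55, 1) → index 9
j=9: u_9=293/300 ∈ [46/55, 1) → index 9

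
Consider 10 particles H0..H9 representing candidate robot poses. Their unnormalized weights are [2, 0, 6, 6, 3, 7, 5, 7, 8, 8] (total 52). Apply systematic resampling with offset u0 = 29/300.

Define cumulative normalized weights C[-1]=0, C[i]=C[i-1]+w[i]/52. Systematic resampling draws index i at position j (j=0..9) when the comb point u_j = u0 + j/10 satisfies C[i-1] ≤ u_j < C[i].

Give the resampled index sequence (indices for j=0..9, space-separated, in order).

2 3 4 5 6 7 8 8 9 9

C = [1/26, 1/26, 2/13, 7/26, 17/52, 6/13, 29/52, 9/13, 11/13, 1]
j=0: u_0=29/300 ∈ [1/26, 2/13) → index 2
j=1: u_1=59/300 ∈ [2/13, 7/26) → index 3
j=2: u_2=89/300 ∈ [7/26, 17/52) → index 4
j=3: u_3=119/300 ∈ [17/52, 6/13) → index 5
j=4: u_4=149/300 ∈ [6/13, 29/52) → index 6
j=5: u_5=179/300 ∈ [29/52, 9/13) → index 7
j=6: u_6=209/300 ∈ [9/13, 11/13) → index 8
j=7: u_7=239/300 ∈ [9/13, 11/13) → index 8
j=8: u_8=269/300 ∈ [11/13, 1) → index 9
j=9: u_9=299/300 ∈ [11/13, 1) → index 9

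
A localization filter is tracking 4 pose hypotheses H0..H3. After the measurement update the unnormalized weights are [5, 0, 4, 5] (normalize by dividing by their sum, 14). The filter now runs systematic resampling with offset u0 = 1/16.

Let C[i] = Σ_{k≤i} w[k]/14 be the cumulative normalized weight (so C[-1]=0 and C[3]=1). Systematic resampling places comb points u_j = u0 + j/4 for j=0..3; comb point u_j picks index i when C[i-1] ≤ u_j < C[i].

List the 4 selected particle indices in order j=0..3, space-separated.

C = [5/14, 5/14, 9/14, 1]
j=0: u_0=1/16 ∈ [0, 5/14) → index 0
j=1: u_1=5/16 ∈ [0, 5/14) → index 0
j=2: u_2=9/16 ∈ [5/14, 9/14) → index 2
j=3: u_3=13/16 ∈ [9/14, 1) → index 3

0 0 2 3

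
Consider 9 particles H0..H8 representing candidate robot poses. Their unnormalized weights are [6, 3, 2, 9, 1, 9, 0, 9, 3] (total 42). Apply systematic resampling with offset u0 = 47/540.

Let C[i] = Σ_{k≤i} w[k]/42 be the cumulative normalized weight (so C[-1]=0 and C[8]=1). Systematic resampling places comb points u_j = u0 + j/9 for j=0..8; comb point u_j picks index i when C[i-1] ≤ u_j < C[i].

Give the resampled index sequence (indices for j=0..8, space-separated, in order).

0 1 3 3 5 5 7 7 8

C = [1/7, 3/14, 11/42, 10/21, 1/2, 5/7, 5/7, 13/14, 1]
j=0: u_0=47/540 ∈ [0, 1/7) → index 0
j=1: u_1=107/540 ∈ [1/7, 3/14) → index 1
j=2: u_2=167/540 ∈ [11/42, 10/21) → index 3
j=3: u_3=227/540 ∈ [11/42, 10/21) → index 3
j=4: u_4=287/540 ∈ [1/2, 5/7) → index 5
j=5: u_5=347/540 ∈ [1/2, 5/7) → index 5
j=6: u_6=407/540 ∈ [5/7, 13/14) → index 7
j=7: u_7=467/540 ∈ [5/7, 13/14) → index 7
j=8: u_8=527/540 ∈ [13/14, 1) → index 8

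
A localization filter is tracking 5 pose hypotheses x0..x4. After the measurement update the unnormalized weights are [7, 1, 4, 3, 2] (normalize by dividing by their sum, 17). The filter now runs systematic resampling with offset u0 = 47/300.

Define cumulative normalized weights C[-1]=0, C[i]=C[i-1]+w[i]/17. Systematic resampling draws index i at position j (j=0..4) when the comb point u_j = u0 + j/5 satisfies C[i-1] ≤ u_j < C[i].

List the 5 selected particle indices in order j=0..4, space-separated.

C = [7/17, 8/17, 12/17, 15/17, 1]
j=0: u_0=47/300 ∈ [0, 7/17) → index 0
j=1: u_1=107/300 ∈ [0, 7/17) → index 0
j=2: u_2=167/300 ∈ [8/17, 12/17) → index 2
j=3: u_3=227/300 ∈ [12/17, 15/17) → index 3
j=4: u_4=287/300 ∈ [15/17, 1) → index 4

0 0 2 3 4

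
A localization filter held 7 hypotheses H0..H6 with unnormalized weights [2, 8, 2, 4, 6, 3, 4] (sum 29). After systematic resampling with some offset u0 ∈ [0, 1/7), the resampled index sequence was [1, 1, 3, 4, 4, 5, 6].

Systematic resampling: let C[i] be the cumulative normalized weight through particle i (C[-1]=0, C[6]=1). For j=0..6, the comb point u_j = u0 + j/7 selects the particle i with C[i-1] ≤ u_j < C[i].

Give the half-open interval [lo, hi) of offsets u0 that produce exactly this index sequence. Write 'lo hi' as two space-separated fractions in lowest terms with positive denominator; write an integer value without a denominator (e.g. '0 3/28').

26/203 1/7

C = [2/29, 10/29, 12/29, 16/29, 22/29, 25/29, 1]
j=0 picked index 1: u0 ∈ [2/29, 10/29)
j=1 picked index 1: u0 ∈ [-15/203, 41/203)
j=2 picked index 3: u0 ∈ [26/203, 54/203)
j=3 picked index 4: u0 ∈ [25/203, 67/203)
j=4 picked index 4: u0 ∈ [-4/203, 38/203)
j=5 picked index 5: u0 ∈ [9/203, 30/203)
j=6 picked index 6: u0 ∈ [1/203, 1/7)
intersection: [26/203, 1/7)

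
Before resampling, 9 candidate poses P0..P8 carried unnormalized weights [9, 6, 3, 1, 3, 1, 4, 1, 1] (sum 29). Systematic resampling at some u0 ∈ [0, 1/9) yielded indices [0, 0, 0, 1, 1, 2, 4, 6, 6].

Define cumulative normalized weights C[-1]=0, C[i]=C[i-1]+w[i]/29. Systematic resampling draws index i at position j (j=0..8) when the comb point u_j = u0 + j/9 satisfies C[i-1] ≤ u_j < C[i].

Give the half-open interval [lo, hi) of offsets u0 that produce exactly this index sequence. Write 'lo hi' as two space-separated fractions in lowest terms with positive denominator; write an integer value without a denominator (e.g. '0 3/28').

4/261 11/261

C = [9/29, 15/29, 18/29, 19/29, 22/29, 23/29, 27/29, 28/29, 1]
j=0 picked index 0: u0 ∈ [0, 9/29)
j=1 picked index 0: u0 ∈ [-1/9, 52/261)
j=2 picked index 0: u0 ∈ [-2/9, 23/261)
j=3 picked index 1: u0 ∈ [-2/87, 16/87)
j=4 picked index 1: u0 ∈ [-35/261, 19/261)
j=5 picked index 2: u0 ∈ [-10/261, 17/261)
j=6 picked index 4: u0 ∈ [-1/87, 8/87)
j=7 picked index 6: u0 ∈ [4/261, 40/261)
j=8 picked index 6: u0 ∈ [-25/261, 11/261)
intersection: [4/261, 11/261)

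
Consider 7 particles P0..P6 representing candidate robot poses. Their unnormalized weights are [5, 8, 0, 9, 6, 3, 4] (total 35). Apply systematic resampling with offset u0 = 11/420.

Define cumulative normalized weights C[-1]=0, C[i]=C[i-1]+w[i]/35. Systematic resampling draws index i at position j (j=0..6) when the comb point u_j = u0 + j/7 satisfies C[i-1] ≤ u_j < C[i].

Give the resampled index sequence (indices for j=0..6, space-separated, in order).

0 1 1 3 3 4 5

C = [1/7, 13/35, 13/35, 22/35, 4/5, 31/35, 1]
j=0: u_0=11/420 ∈ [0, 1/7) → index 0
j=1: u_1=71/420 ∈ [1/7, 13/35) → index 1
j=2: u_2=131/420 ∈ [1/7, 13/35) → index 1
j=3: u_3=191/420 ∈ [13/35, 22/35) → index 3
j=4: u_4=251/420 ∈ [13/35, 22/35) → index 3
j=5: u_5=311/420 ∈ [22/35, 4/5) → index 4
j=6: u_6=53/60 ∈ [4/5, 31/35) → index 5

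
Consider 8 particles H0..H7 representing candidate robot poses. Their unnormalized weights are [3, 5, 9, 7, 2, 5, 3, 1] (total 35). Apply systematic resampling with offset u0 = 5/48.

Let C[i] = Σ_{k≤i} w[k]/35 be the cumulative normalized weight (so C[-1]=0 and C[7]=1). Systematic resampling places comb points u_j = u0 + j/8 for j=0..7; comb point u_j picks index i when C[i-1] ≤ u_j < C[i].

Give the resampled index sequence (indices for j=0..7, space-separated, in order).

1 2 2 2 3 4 5 7

C = [3/35, 8/35, 17/35, 24/35, 26/35, 31/35, 34/35, 1]
j=0: u_0=5/48 ∈ [3/35, 8/35) → index 1
j=1: u_1=11/48 ∈ [8/35, 17/35) → index 2
j=2: u_2=17/48 ∈ [8/35, 17/35) → index 2
j=3: u_3=23/48 ∈ [8/35, 17/35) → index 2
j=4: u_4=29/48 ∈ [17/35, 24/35) → index 3
j=5: u_5=35/48 ∈ [24/35, 26/35) → index 4
j=6: u_6=41/48 ∈ [26/35, 31/35) → index 5
j=7: u_7=47/48 ∈ [34/35, 1) → index 7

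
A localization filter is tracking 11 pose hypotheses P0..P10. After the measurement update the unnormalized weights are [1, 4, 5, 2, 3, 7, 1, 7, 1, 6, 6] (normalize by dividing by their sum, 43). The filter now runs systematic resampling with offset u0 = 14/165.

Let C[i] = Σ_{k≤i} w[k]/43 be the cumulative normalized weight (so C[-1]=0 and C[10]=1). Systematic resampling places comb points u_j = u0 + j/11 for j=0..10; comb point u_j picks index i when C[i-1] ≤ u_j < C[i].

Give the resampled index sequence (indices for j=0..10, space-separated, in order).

C = [1/43, 5/43, 10/43, 12/43, 15/43, 22/43, 23/43, 30/43, 31/43, 37/43, 1]
j=0: u_0=14/165 ∈ [1/43, 5/43) → index 1
j=1: u_1=29/165 ∈ [5/43, 10/43) → index 2
j=2: u_2=4/15 ∈ [10/43, 12/43) → index 3
j=3: u_3=59/165 ∈ [15/43, 22/43) → index 5
j=4: u_4=74/165 ∈ [15/43, 22/43) → index 5
j=5: u_5=89/165 ∈ [23/43, 30/43) → index 7
j=6: u_6=104/165 ∈ [23/43, 30/43) → index 7
j=7: u_7=119/165 ∈ [31/43, 37/43) → index 9
j=8: u_8=134/165 ∈ [31/43, 37/43) → index 9
j=9: u_9=149/165 ∈ [37/43, 1) → index 10
j=10: u_10=164/165 ∈ [37/43, 1) → index 10

1 2 3 5 5 7 7 9 9 10 10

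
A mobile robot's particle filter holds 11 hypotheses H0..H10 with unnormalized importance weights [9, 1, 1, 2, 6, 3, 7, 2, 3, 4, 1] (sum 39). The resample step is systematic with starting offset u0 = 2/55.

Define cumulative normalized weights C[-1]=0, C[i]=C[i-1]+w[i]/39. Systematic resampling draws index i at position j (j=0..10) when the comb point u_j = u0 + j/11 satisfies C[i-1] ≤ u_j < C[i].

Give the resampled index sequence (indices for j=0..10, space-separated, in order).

0 0 0 3 4 5 6 6 7 8 9

C = [3/13, 10/39, 11/39, 1/3, 19/39, 22/39, 29/39, 31/39, 34/39, 38/39, 1]
j=0: u_0=2/55 ∈ [0, 3/13) → index 0
j=1: u_1=7/55 ∈ [0, 3/13) → index 0
j=2: u_2=12/55 ∈ [0, 3/13) → index 0
j=3: u_3=17/55 ∈ [11/39, 1/3) → index 3
j=4: u_4=2/5 ∈ [1/3, 19/39) → index 4
j=5: u_5=27/55 ∈ [19/39, 22/39) → index 5
j=6: u_6=32/55 ∈ [22/39, 29/39) → index 6
j=7: u_7=37/55 ∈ [22/39, 29/39) → index 6
j=8: u_8=42/55 ∈ [29/39, 31/39) → index 7
j=9: u_9=47/55 ∈ [31/39, 34/39) → index 8
j=10: u_10=52/55 ∈ [34/39, 38/39) → index 9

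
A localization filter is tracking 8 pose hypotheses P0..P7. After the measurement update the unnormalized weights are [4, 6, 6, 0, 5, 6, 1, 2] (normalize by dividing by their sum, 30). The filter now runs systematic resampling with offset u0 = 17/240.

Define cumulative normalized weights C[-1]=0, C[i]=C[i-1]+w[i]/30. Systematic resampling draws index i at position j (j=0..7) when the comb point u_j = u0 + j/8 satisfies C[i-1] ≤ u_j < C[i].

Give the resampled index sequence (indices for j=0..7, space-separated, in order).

0 1 1 2 4 4 5 7

C = [2/15, 1/3, 8/15, 8/15, 7/10, 9/10, 14/15, 1]
j=0: u_0=17/240 ∈ [0, 2/15) → index 0
j=1: u_1=47/240 ∈ [2/15, 1/3) → index 1
j=2: u_2=77/240 ∈ [2/15, 1/3) → index 1
j=3: u_3=107/240 ∈ [1/3, 8/15) → index 2
j=4: u_4=137/240 ∈ [8/15, 7/10) → index 4
j=5: u_5=167/240 ∈ [8/15, 7/10) → index 4
j=6: u_6=197/240 ∈ [7/10, 9/10) → index 5
j=7: u_7=227/240 ∈ [14/15, 1) → index 7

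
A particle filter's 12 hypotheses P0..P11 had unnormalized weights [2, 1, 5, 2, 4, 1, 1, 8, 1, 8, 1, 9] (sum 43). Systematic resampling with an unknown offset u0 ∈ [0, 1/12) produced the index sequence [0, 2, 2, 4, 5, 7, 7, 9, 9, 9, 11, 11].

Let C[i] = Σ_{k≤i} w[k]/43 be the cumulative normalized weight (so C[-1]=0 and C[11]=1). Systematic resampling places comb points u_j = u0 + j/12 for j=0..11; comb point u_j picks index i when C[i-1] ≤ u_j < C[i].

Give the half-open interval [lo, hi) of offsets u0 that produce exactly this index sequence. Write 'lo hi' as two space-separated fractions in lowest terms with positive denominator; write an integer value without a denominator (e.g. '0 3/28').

0 2/129

C = [2/43, 3/43, 8/43, 10/43, 14/43, 15/43, 16/43, 24/43, 25/43, 33/43, 34/43, 1]
j=0 picked index 0: u0 ∈ [0, 2/43)
j=1 picked index 2: u0 ∈ [-7/516, 53/516)
j=2 picked index 2: u0 ∈ [-25/258, 5/258)
j=3 picked index 4: u0 ∈ [-3/172, 13/172)
j=4 picked index 5: u0 ∈ [-1/129, 2/129)
j=5 picked index 7: u0 ∈ [-23/516, 73/516)
j=6 picked index 7: u0 ∈ [-11/86, 5/86)
j=7 picked index 9: u0 ∈ [-1/516, 95/516)
j=8 picked index 9: u0 ∈ [-11/129, 13/129)
j=9 picked index 9: u0 ∈ [-29/172, 3/172)
j=10 picked index 11: u0 ∈ [-11/258, 1/6)
j=11 picked index 11: u0 ∈ [-65/516, 1/12)
intersection: [0, 2/129)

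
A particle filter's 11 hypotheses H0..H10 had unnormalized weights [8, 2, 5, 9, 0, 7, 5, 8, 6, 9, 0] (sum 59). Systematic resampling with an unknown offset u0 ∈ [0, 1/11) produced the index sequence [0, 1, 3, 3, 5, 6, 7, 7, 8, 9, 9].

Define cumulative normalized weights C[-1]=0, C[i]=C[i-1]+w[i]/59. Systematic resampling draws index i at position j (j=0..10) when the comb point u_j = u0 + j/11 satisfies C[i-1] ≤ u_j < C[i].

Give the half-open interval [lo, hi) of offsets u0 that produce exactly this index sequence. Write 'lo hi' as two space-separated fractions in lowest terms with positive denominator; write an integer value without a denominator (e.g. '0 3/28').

47/649 51/649

C = [8/59, 10/59, 15/59, 24/59, 24/59, 31/59, 36/59, 44/59, 50/59, 1, 1]
j=0 picked index 0: u0 ∈ [0, 8/59)
j=1 picked index 1: u0 ∈ [29/649, 51/649)
j=2 picked index 3: u0 ∈ [47/649, 146/649)
j=3 picked index 3: u0 ∈ [-12/649, 87/649)
j=4 picked index 5: u0 ∈ [28/649, 105/649)
j=5 picked index 6: u0 ∈ [46/649, 101/649)
j=6 picked index 7: u0 ∈ [42/649, 130/649)
j=7 picked index 7: u0 ∈ [-17/649, 71/649)
j=8 picked index 8: u0 ∈ [12/649, 78/649)
j=9 picked index 9: u0 ∈ [19/649, 2/11)
j=10 picked index 9: u0 ∈ [-40/649, 1/11)
intersection: [47/649, 51/649)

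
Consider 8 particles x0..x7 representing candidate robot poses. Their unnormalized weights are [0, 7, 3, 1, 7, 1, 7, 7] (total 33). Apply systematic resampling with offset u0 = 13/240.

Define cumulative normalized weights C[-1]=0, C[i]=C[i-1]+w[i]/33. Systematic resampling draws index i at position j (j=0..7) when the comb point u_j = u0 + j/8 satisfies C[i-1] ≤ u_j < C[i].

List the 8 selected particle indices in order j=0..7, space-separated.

C = [0, 7/33, 10/33, 1/3, 6/11, 19/33, 26/33, 1]
j=0: u_0=13/240 ∈ [0, 7/33) → index 1
j=1: u_1=43/240 ∈ [0, 7/33) → index 1
j=2: u_2=73/240 ∈ [10/33, 1/3) → index 3
j=3: u_3=103/240 ∈ [1/3, 6/11) → index 4
j=4: u_4=133/240 ∈ [6/11, 19/33) → index 5
j=5: u_5=163/240 ∈ [19/33, 26/33) → index 6
j=6: u_6=193/240 ∈ [26/33, 1) → index 7
j=7: u_7=223/240 ∈ [26/33, 1) → index 7

1 1 3 4 5 6 7 7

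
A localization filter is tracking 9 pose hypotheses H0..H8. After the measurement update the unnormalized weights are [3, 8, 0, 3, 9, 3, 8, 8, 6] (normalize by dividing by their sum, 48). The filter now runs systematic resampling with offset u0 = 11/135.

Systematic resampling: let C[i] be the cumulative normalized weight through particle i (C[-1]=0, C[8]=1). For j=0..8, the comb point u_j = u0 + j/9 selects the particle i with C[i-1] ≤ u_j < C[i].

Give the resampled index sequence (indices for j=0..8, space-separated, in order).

1 1 4 4 5 6 7 7 8

C = [1/16, 11/48, 11/48, 7/24, 23/48, 13/24, 17/24, 7/8, 1]
j=0: u_0=11/135 ∈ [1/16, 11/48) → index 1
j=1: u_1=26/135 ∈ [1/16, 11/48) → index 1
j=2: u_2=41/135 ∈ [7/24, 23/48) → index 4
j=3: u_3=56/135 ∈ [7/24, 23/48) → index 4
j=4: u_4=71/135 ∈ [23/48, 13/24) → index 5
j=5: u_5=86/135 ∈ [13/24, 17/24) → index 6
j=6: u_6=101/135 ∈ [17/24, 7/8) → index 7
j=7: u_7=116/135 ∈ [17/24, 7/8) → index 7
j=8: u_8=131/135 ∈ [7/8, 1) → index 8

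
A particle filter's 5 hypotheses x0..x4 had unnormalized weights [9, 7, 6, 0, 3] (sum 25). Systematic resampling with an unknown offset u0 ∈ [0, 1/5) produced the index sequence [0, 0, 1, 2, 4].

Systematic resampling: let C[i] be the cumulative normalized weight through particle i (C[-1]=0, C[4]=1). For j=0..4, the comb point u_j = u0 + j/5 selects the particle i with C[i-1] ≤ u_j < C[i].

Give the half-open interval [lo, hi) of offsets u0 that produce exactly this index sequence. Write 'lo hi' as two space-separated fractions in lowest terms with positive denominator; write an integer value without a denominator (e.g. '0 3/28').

2/25 4/25

C = [9/25, 16/25, 22/25, 22/25, 1]
j=0 picked index 0: u0 ∈ [0, 9/25)
j=1 picked index 0: u0 ∈ [-1/5, 4/25)
j=2 picked index 1: u0 ∈ [-1/25, 6/25)
j=3 picked index 2: u0 ∈ [1/25, 7/25)
j=4 picked index 4: u0 ∈ [2/25, 1/5)
intersection: [2/25, 4/25)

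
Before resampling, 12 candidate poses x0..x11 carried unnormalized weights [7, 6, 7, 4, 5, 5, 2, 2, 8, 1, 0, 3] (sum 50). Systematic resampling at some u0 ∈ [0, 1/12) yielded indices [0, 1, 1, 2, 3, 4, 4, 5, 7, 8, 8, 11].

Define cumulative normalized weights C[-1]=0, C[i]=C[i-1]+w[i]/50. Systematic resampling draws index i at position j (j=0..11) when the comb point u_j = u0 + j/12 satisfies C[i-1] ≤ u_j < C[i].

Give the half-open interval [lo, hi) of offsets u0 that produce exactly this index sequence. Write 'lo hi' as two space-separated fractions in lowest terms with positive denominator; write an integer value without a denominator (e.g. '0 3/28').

C = [7/50, 13/50, 2/5, 12/25, 29/50, 17/25, 18/25, 19/25, 23/25, 47/50, 47/50, 1]
j=0 picked index 0: u0 ∈ [0, 7/50)
j=1 picked index 1: u0 ∈ [17/300, 53/300)
j=2 picked index 1: u0 ∈ [-2/75, 7/75)
j=3 picked index 2: u0 ∈ [1/100, 3/20)
j=4 picked index 3: u0 ∈ [1/15, 11/75)
j=5 picked index 4: u0 ∈ [19/300, 49/300)
j=6 picked index 4: u0 ∈ [-1/50, 2/25)
j=7 picked index 5: u0 ∈ [-1/300, 29/300)
j=8 picked index 7: u0 ∈ [4/75, 7/75)
j=9 picked index 8: u0 ∈ [1/100, 17/100)
j=10 picked index 8: u0 ∈ [-11/150, 13/150)
j=11 picked index 11: u0 ∈ [7/300, 1/12)
intersection: [1/15, 2/25)

1/15 2/25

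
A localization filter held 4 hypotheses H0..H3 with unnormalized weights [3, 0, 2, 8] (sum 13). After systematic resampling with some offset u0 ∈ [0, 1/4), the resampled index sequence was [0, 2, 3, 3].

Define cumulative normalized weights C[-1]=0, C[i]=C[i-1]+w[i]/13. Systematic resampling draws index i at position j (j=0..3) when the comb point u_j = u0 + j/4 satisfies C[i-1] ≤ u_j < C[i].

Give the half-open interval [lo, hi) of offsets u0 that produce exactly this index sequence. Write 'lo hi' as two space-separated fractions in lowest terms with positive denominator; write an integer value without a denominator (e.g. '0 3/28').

C = [3/13, 3/13, 5/13, 1]
j=0 picked index 0: u0 ∈ [0, 3/13)
j=1 picked index 2: u0 ∈ [-1/52, 7/52)
j=2 picked index 3: u0 ∈ [-3/26, 1/2)
j=3 picked index 3: u0 ∈ [-19/52, 1/4)
intersection: [0, 7/52)

0 7/52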